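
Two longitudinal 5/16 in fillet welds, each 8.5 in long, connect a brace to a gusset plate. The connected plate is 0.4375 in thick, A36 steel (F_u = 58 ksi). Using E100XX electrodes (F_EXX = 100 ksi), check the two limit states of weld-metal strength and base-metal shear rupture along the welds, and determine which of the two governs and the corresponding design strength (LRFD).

φR_n ≈ 169 kip (weld metal governs)

t_e = 0.707 × 0.3125 = 0.2209 in; L = 17 in.
Weld metal: φR_n = 0.75 × 0.6 × 100 × 0.2209 × 17 = 169 kip.
Base metal (shear rupture): φR_n = 0.75 × 0.6 × 58 × 0.4375 × 17 = 194.1 kip.
Governing: weld metal.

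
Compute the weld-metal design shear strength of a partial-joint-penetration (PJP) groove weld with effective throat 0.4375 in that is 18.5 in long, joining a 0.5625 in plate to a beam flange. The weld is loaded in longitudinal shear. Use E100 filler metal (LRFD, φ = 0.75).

φR_n ≈ 364 kip

E100XX → F_EXX = 100 ksi.
Effective throat (given) t_e = 0.4375 in.
A_we = 0.4375 × 18.5 = 8.094 in².
F_nw = 0.6 F_EXX = 60 ksi.
φR_n = 0.75 × 60 × 8.094 = 364.2 kip.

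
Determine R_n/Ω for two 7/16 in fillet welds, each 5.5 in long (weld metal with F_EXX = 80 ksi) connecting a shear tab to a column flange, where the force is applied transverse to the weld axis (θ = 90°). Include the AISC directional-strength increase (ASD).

R_n/Ω ≈ 122 kips

t_e = 0.707 × 0.4375 = 0.3093 in; A_we = 0.3093 × 11 = 3.402 in².
Directional factor: 1.0 + 0.5 sin^1.5(90°) = 1.5.
F_nw = 0.6 × 80 × 1.5 = 72 ksi.
R_n/Ω = (72 × 3.402) / 2.0 = 122.5 kips.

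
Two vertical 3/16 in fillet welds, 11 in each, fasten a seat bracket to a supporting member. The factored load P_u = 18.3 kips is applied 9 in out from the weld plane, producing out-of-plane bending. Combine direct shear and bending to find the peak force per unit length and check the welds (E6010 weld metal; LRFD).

E60XX → F_EXX = 60 ksi.
L_w = 2 × 11 = 22 in; section modulus (unit throat) S = 2 × L²/6 = 40.33 in².
Direct shear f_v = P/L_w = 18.3/22 = 0.8318 kip/in.
Moment M = P × e = 18.3 × 9 = 164.7 kip·in; bending f_b = M/S = 4.083 kip/in.
f_max = √(f_v² + f_b²) = √(0.8318² + 4.083²) = 4.167 kip/in.
φr_n = 0.75 × 0.6 × 60 × (0.707 × 0.1875) = 3.579 kip/in → NOT adequate.

f_max ≈ 4.17 kip/in; NOT adequate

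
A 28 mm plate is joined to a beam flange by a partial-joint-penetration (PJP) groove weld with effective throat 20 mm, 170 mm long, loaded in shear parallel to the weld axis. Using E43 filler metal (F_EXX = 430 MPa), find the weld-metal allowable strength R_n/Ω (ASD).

Effective throat (given) t_e = 20 mm.
A_we = 20 × 170 = 3400 mm².
F_nw = 0.6 F_EXX = 258 MPa.
R_n/Ω = (258 × 3400) / 2.0 × 10⁻³ = 438.6 kN.

R_n/Ω ≈ 439 kN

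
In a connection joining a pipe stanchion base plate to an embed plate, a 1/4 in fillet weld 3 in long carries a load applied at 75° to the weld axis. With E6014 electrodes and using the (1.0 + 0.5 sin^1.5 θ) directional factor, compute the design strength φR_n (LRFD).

E60XX → F_EXX = 60 ksi.
t_e = 0.707 × 0.25 = 0.1767 in; A_we = 0.1767 × 3 = 0.5302 in².
Directional factor: 1.0 + 0.5 sin^1.5(75°) = 1.475.
F_nw = 0.6 × 60 × 1.475 = 53.09 ksi.
φR_n = 0.75 × 53.09 × 0.5302 = 21.11 kips.

φR_n ≈ 21.1 kips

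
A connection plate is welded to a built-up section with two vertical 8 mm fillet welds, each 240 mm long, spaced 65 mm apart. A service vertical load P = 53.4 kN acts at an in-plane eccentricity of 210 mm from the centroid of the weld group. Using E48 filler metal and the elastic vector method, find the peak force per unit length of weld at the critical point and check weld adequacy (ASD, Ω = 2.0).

E48XX → F_EXX = 480 MPa.
Total weld length L_w = 480 mm. Treat welds as unit-width lines.
Polar moment about centroid: J = 2[d³/12 + d(b/2)²] = 2[240³/12 + 240×32.5²] = 2811000 mm³.
Direct shear f_v = P/L_w = 53.4×10³ / 480 = 111.2 N/mm (vertical).
Torsion M = P·e = 53.4×10³ × 210 = 11214000 N·mm.
Critical point at (x, y) = (32.5, 120) from centroid. f_tx = M·y/J = 478.7 N/mm; f_ty = M·x/J = 129.7 N/mm.
Resultant f_max = √[f_tx² + (f_v + f_ty)²] = √[478.7² + (111.2 + 129.7)²] = 535.9 N/mm.
Capacity per unit length: r_n/Ω = (1/2.0) × 0.6 × 480 × (0.707 × 8) = 814.5 N/mm.
535.9 ≤ 814.5 → adequate.

f_max ≈ 536 N/mm; adequate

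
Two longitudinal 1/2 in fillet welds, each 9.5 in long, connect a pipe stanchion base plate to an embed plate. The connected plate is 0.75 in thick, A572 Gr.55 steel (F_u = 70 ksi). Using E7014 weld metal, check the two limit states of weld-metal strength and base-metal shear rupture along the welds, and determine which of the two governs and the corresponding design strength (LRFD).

E70XX → F_EXX = 70 ksi.
t_e = 0.707 × 0.5 = 0.3535 in; L = 19 in.
Weld metal: φR_n = 0.75 × 0.6 × 70 × 0.3535 × 19 = 211.6 kip.
Base metal (shear rupture): φR_n = 0.75 × 0.6 × 70 × 0.75 × 19 = 448.9 kip.
Governing: weld metal.

φR_n ≈ 212 kip (weld metal governs)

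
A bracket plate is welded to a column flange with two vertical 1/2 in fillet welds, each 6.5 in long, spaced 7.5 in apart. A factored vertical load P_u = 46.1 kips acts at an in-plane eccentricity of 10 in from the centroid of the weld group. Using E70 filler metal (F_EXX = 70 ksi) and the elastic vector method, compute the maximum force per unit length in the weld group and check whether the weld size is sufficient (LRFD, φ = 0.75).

Total weld length L_w = 13 in. Treat welds as unit-width lines.
Polar moment about centroid: J = 2[d³/12 + d(b/2)²] = 2[6.5³/12 + 6.5×3.75²] = 228.6 in³.
Direct shear f_v = P/L_w = 46.1 / 13 = 3.546 kip/in (vertical).
Torsion M = P·e = 46.1 × 10 = 461 kip·in.
Critical point at (x, y) = (3.75, 3.25) from centroid. f_tx = M·y/J = 6.555 kip/in; f_ty = M·x/J = 7.563 kip/in.
Resultant f_max = √[f_tx² + (f_v + f_ty)²] = √[6.555² + (3.546 + 7.563)²] = 12.9 kip/in.
Capacity per unit length: φr_n = 0.75 × 0.6 × 70 × (0.707 × 0.5) = 11.14 kip/in.
12.9 > 11.14 → NOT adequate.

f_max ≈ 12.9 kip/in; NOT adequate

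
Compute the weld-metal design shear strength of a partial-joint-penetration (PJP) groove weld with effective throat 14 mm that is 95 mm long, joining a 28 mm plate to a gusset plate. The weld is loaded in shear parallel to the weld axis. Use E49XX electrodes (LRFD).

E49XX → F_EXX = 490 MPa.
Effective throat (given) t_e = 14 mm.
A_we = 14 × 95 = 1330 mm².
F_nw = 0.6 F_EXX = 294 MPa.
φR_n = 0.75 × 294 × 1330 × 10⁻³ = 293.3 kN.

φR_n ≈ 293 kN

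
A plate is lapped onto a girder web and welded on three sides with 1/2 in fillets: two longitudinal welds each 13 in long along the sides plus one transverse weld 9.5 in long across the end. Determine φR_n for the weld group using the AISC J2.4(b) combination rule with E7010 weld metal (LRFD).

E70XX → F_EXX = 70 ksi.
t_e = 0.707 × 0.5 = 0.3535 in.
R_nwl = 0.6 × 70 × 0.3535 × 26 = 386 kip (longitudinal, 2 welds).
R_nwt = 0.6 × 70 × 0.3535 × 9.5 = 141 kip (transverse, base value).
(i) R_nwl + R_nwt = 527.1 kip; (ii) 0.85 R_nwl + 1.5 R_nwt = 539.7 kip.
R_n = max = 539.7 kip [governs: (ii)]; φR_n = 404.8 kip.

φR_n ≈ 405 kip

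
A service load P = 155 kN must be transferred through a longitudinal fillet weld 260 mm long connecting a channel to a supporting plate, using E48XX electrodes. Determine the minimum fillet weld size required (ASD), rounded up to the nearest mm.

w = 6 mm

E48XX → F_EXX = 480 MPa.
Total weld length L = 260 mm.
Required throat t_e = P × Ω / (0.6 F_EXX × L) = 155 × 2.0 / (0.6 × 480 × 260 × 10⁻³) = 4.14 mm.
Required leg w = t_e / 0.707 = 5.856 mm → use 6 mm.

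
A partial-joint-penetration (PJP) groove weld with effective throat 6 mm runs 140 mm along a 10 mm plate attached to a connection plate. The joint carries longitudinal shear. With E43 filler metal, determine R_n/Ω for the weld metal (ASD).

E43XX → F_EXX = 430 MPa.
Effective throat (given) t_e = 6 mm.
A_we = 6 × 140 = 840 mm².
F_nw = 0.6 F_EXX = 258 MPa.
R_n/Ω = (258 × 840) / 2.0 × 10⁻³ = 108.4 kN.

R_n/Ω ≈ 108 kN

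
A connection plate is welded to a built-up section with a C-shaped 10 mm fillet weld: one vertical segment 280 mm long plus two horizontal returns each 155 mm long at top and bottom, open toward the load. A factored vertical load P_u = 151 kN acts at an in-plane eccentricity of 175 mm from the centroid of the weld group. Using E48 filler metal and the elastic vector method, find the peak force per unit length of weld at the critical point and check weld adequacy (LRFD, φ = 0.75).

E48XX → F_EXX = 480 MPa.
Total weld length L_w = 590 mm. Treat welds as unit-width lines.
Centroid: x̄ = 2×155×77.5 / 590 = 40.72 mm from the vertical weld.
Polar moment about centroid: J = I_x + I_y = [280³/12 + 2×155×140²] + [280×40.72² + 2(155³/12 + 155×36.78²)] = 9410000 mm³.
Direct shear f_v = P/L_w = 151×10³ / 590 = 255.9 N/mm (vertical).
Torsion M = P·e = 151×10³ × 175 = 26425000 N·mm.
Critical point at (x, y) = (114.3, 140) from centroid. f_tx = M·y/J = 393.2 N/mm; f_ty = M·x/J = 320.9 N/mm.
Resultant f_max = √[f_tx² + (f_v + f_ty)²] = √[393.2² + (255.9 + 320.9)²] = 698.1 N/mm.
Capacity per unit length: φr_n = 0.75 × 0.6 × 480 × (0.707 × 10) = 1527 N/mm.
698.1 ≤ 1527 → adequate.

f_max ≈ 698 N/mm; adequate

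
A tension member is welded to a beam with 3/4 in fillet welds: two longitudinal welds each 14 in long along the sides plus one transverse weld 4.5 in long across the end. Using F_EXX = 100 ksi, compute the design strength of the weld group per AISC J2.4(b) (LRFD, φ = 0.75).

t_e = 0.707 × 0.75 = 0.5302 in.
R_nwl = 0.6 × 100 × 0.5302 × 28 = 890.8 kip (longitudinal, 2 welds).
R_nwt = 0.6 × 100 × 0.5302 × 4.5 = 143.2 kip (transverse, base value).
(i) R_nwl + R_nwt = 1034 kip; (ii) 0.85 R_nwl + 1.5 R_nwt = 971.9 kip.
R_n = max = 1034 kip [governs: (i)]; φR_n = 775.5 kip.

φR_n ≈ 775 kip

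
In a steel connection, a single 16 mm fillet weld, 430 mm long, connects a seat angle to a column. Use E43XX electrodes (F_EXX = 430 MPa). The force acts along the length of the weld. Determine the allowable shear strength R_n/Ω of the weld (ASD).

R_n/Ω ≈ 627 kN

Effective throat t_e = 0.707 × 16 = 11.31 mm.
Total length L = 430 mm; A_we = 11.31 × 430 = 4864 mm².
F_nw = 0.6 F_EXX = 0.6 × 430 = 258 MPa.
R_n = 258 × 4864 × 10⁻³ = 1255 kN; R_n/Ω = 1255/2.0 = 627.5 kN.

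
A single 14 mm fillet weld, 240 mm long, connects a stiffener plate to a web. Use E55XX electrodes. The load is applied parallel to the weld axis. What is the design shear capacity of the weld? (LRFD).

φR_n ≈ 588 kN

E55XX → F_EXX = 550 MPa.
Effective throat t_e = 0.707 × 14 = 9.898 mm.
Total length L = 240 mm; A_we = 9.898 × 240 = 2376 mm².
F_nw = 0.6 F_EXX = 0.6 × 550 = 330 MPa.
φR_n = 0.75 × 330 × 2376 × 10⁻³ = 587.9 kN.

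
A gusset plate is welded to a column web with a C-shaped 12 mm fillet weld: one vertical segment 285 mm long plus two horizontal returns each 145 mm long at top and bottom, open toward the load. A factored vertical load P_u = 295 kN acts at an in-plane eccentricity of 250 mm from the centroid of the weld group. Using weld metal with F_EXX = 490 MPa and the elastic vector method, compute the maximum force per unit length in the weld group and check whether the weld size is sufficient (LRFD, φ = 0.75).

Total weld length L_w = 575 mm. Treat welds as unit-width lines.
Centroid: x̄ = 2×145×72.5 / 575 = 36.57 mm from the vertical weld.
Polar moment about centroid: J = I_x + I_y = [285³/12 + 2×145×142.5²] + [285×36.57² + 2(145³/12 + 145×35.93²)] = 9082000 mm³.
Direct shear f_v = P/L_w = 295×10³ / 575 = 513 N/mm (vertical).
Torsion M = P·e = 295×10³ × 250 = 73750000 N·mm.
Critical point at (x, y) = (108.4, 142.5) from centroid. f_tx = M·y/J = 1157 N/mm; f_ty = M·x/J = 880.6 N/mm.
Resultant f_max = √[f_tx² + (f_v + f_ty)²] = √[1157² + (513 + 880.6)²] = 1811 N/mm.
Capacity per unit length: φr_n = 0.75 × 0.6 × 490 × (0.707 × 12) = 1871 N/mm.
1811 ≤ 1871 → adequate.

f_max ≈ 1810 N/mm; adequate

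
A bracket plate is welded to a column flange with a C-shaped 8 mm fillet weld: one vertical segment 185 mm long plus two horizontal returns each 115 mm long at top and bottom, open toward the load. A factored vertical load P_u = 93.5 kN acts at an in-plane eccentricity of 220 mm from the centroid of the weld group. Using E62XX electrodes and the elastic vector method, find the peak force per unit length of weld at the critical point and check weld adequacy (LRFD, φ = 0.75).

E62XX → F_EXX = 620 MPa.
Total weld length L_w = 415 mm. Treat welds as unit-width lines.
Centroid: x̄ = 2×115×57.5 / 415 = 31.87 mm from the vertical weld.
Polar moment about centroid: J = I_x + I_y = [185³/12 + 2×115×92.5²] + [185×31.87² + 2(115³/12 + 115×25.63²)] = 3088000 mm³.
Direct shear f_v = P/L_w = 93.5×10³ / 415 = 225.3 N/mm (vertical).
Torsion M = P·e = 93.5×10³ × 220 = 20570000 N·mm.
Critical point at (x, y) = (83.13, 92.5) from centroid. f_tx = M·y/J = 616.2 N/mm; f_ty = M·x/J = 553.8 N/mm.
Resultant f_max = √[f_tx² + (f_v + f_ty)²] = √[616.2² + (225.3 + 553.8)²] = 993.3 N/mm.
Capacity per unit length: φr_n = 0.75 × 0.6 × 620 × (0.707 × 8) = 1578 N/mm.
993.3 ≤ 1578 → adequate.

f_max ≈ 993 N/mm; adequate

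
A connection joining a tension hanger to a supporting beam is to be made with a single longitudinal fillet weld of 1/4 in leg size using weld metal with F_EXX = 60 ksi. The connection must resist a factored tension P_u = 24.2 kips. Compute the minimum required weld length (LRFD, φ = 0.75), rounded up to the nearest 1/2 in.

Throat t_e = 0.707 × 0.25 = 0.1767 in.
φr_n = 0.75 × 0.6 × 60 × 0.1767 = 4.772 kips/in.
L_req = P_u / φr_n = 24.2 / 4.772 = 5.071 in total.
Round up → use L = 5.5 in.

L = 5.5 in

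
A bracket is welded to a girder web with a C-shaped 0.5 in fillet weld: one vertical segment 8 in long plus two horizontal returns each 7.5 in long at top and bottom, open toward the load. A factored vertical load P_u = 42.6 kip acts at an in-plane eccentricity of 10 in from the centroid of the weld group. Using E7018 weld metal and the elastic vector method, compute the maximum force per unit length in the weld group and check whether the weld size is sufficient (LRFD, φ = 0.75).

f_max ≈ 7.98 kip/in; adequate

E70XX → F_EXX = 70 ksi.
Total weld length L_w = 23 in. Treat welds as unit-width lines.
Centroid: x̄ = 2×7.5×3.75 / 23 = 2.446 in from the vertical weld.
Polar moment about centroid: J = I_x + I_y = [8³/12 + 2×7.5×4²] + [8×2.446² + 2(7.5³/12 + 7.5×1.304²)] = 426.3 in³.
Direct shear f_v = P/L_w = 42.6 / 23 = 1.852 kip/in (vertical).
Torsion M = P·e = 42.6 × 10 = 426 kip·in.
Critical point at (x, y) = (5.054, 4) from centroid. f_tx = M·y/J = 3.997 kip/in; f_ty = M·x/J = 5.05 kip/in.
Resultant f_max = √[f_tx² + (f_v + f_ty)²] = √[3.997² + (1.852 + 5.05)²] = 7.976 kip/in.
Capacity per unit length: φr_n = 0.75 × 0.6 × 70 × (0.707 × 0.5) = 11.14 kip/in.
7.976 ≤ 11.14 → adequate.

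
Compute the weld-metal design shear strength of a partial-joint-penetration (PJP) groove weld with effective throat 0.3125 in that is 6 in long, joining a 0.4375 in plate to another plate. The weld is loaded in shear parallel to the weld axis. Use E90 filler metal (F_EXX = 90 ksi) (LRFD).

φR_n ≈ 75.9 kip

Effective throat (given) t_e = 0.3125 in.
A_we = 0.3125 × 6 = 1.875 in².
F_nw = 0.6 F_EXX = 54 ksi.
φR_n = 0.75 × 54 × 1.875 = 75.94 kip.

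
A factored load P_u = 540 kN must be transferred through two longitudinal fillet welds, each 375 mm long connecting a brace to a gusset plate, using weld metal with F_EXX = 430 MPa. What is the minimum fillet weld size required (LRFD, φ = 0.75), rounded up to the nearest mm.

w = 6 mm

Total weld length L = 750 mm.
Required throat t_e = P_u / (φ × 0.6 F_EXX × L) = 540 / (0.75 × 0.6 × 430 × 750 × 10⁻³) = 3.721 mm.
Required leg w = t_e / 0.707 = 5.263 mm → use 6 mm.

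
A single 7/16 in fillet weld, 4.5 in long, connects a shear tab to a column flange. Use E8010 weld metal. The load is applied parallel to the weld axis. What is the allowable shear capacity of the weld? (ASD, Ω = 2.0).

R_n/Ω ≈ 33.4 kip

E80XX → F_EXX = 80 ksi.
Effective throat t_e = 0.707 × 0.4375 = 0.3093 in.
Total length L = 4.5 in; A_we = 0.3093 × 4.5 = 1.392 in².
F_nw = 0.6 F_EXX = 0.6 × 80 = 48 ksi.
R_n = 48 × 1.392 = 66.81 kip; R_n/Ω = 66.81/2.0 = 33.41 kip.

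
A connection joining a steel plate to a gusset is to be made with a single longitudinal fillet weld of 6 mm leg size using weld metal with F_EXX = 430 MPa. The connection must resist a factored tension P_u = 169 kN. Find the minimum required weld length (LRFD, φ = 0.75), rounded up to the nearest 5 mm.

Throat t_e = 0.707 × 6 = 4.242 mm.
φr_n = 0.75 × 0.6 × 430 × 4.242 × 10⁻³ = 0.8208 kN/mm.
L_req = P_u / φr_n = 169 / 0.8208 = 205.9 mm total.
Round up → use L = 210 mm.

L = 210 mm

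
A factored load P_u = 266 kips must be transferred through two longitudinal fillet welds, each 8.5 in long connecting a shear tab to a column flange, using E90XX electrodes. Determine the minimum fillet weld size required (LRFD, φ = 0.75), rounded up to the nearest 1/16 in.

w = 9/16 in

E90XX → F_EXX = 90 ksi.
Total weld length L = 17 in.
Required throat t_e = P_u / (φ × 0.6 F_EXX × L) = 266 / (0.75 × 0.6 × 90 × 17) = 0.3863 in.
Required leg w = t_e / 0.707 = 0.5465 in → use 9/16 in.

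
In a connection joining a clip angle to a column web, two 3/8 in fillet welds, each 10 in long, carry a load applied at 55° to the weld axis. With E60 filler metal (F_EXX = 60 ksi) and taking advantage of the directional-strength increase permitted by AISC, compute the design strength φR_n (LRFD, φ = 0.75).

t_e = 0.707 × 0.375 = 0.2651 in; A_we = 0.2651 × 20 = 5.303 in².
Directional factor: 1.0 + 0.5 sin^1.5(55°) = 1.371.
F_nw = 0.6 × 60 × 1.371 = 49.35 ksi.
φR_n = 0.75 × 49.35 × 5.303 = 196.2 kip.

φR_n ≈ 196 kip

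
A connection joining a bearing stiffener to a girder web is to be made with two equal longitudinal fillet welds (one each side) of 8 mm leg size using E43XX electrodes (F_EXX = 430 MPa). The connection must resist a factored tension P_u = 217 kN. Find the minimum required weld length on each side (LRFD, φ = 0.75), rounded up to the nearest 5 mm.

Throat t_e = 0.707 × 8 = 5.656 mm.
φr_n = 0.75 × 0.6 × 430 × 5.656 × 10⁻³ = 1.094 kN/mm.
L_req = P_u / φr_n = 217 / 1.094 = 198.3 mm total.
Per side: 198.3 / 2 = 99.14 mm.
Round up → use L = 100 mm on each side.

L = 100 mm on each side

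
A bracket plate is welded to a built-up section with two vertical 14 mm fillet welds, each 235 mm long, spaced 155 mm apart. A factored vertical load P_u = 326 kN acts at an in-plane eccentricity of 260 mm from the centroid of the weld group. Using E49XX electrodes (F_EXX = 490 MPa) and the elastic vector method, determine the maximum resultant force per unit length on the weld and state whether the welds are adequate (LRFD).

Total weld length L_w = 470 mm. Treat welds as unit-width lines.
Polar moment about centroid: J = 2[d³/12 + d(b/2)²] = 2[235³/12 + 235×77.5²] = 4986000 mm³.
Direct shear f_v = P/L_w = 326×10³ / 470 = 693.6 N/mm (vertical).
Torsion M = P·e = 326×10³ × 260 = 84760000 N·mm.
Critical point at (x, y) = (77.5, 117.5) from centroid. f_tx = M·y/J = 1997 N/mm; f_ty = M·x/J = 1317 N/mm.
Resultant f_max = √[f_tx² + (f_v + f_ty)²] = √[1997² + (693.6 + 1317)²] = 2835 N/mm.
Capacity per unit length: φr_n = 0.75 × 0.6 × 490 × (0.707 × 14) = 2183 N/mm.
2835 > 2183 → NOT adequate.

f_max ≈ 2830 N/mm; NOT adequate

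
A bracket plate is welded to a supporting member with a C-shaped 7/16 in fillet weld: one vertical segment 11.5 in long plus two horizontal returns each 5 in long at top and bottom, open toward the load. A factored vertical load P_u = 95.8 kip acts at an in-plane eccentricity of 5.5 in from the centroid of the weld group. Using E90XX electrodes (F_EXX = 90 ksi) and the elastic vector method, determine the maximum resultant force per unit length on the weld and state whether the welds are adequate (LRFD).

Total weld length L_w = 21.5 in. Treat welds as unit-width lines.
Centroid: x̄ = 2×5×2.5 / 21.5 = 1.163 in from the vertical weld.
Polar moment about centroid: J = I_x + I_y = [11.5³/12 + 2×5×5.75²] + [11.5×1.163² + 2(5³/12 + 5×1.337²)] = 511.6 in³.
Direct shear f_v = P/L_w = 95.8 / 21.5 = 4.456 kip/in (vertical).
Torsion M = P·e = 95.8 × 5.5 = 526.9 kip·in.
Critical point at (x, y) = (3.837, 5.75) from centroid. f_tx = M·y/J = 5.922 kip/in; f_ty = M·x/J = 3.952 kip/in.
Resultant f_max = √[f_tx² + (f_v + f_ty)²] = √[5.922² + (4.456 + 3.952)²] = 10.28 kip/in.
Capacity per unit length: φr_n = 0.75 × 0.6 × 90 × (0.707 × 0.4375) = 12.53 kip/in.
10.28 ≤ 12.53 → adequate.

f_max ≈ 10.3 kip/in; adequate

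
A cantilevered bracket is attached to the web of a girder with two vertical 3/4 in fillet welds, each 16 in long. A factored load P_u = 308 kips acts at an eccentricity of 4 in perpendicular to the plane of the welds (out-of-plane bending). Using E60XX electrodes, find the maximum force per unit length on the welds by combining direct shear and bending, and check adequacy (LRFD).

E60XX → F_EXX = 60 ksi.
L_w = 2 × 16 = 32 in; section modulus (unit throat) S = 2 × L²/6 = 85.33 in².
Direct shear f_v = P/L_w = 308/32 = 9.625 kip/in.
Moment M = P × e = 308 × 4 = 1232 kip·in; bending f_b = M/S = 14.44 kip/in.
f_max = √(f_v² + f_b²) = √(9.625² + 14.44²) = 17.35 kip/in.
φr_n = 0.75 × 0.6 × 60 × (0.707 × 0.75) = 14.32 kip/in → NOT adequate.

f_max ≈ 17.4 kip/in; NOT adequate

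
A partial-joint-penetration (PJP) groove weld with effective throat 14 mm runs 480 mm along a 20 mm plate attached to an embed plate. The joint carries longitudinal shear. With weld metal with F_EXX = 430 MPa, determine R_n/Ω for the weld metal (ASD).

R_n/Ω ≈ 867 kN

Effective throat (given) t_e = 14 mm.
A_we = 14 × 480 = 6720 mm².
F_nw = 0.6 F_EXX = 258 MPa.
R_n/Ω = (258 × 6720) / 2.0 × 10⁻³ = 866.9 kN.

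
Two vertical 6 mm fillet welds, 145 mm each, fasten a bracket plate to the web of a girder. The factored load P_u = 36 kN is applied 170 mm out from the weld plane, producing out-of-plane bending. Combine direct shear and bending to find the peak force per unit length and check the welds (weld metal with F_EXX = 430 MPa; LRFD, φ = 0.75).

f_max ≈ 882 N/mm; NOT adequate

L_w = 2 × 145 = 290 mm; section modulus (unit throat) S = 2 × L²/6 = 7008 mm².
Direct shear f_v = P/L_w = 36×10³/290 = 124.1 N/mm.
Moment M = P × e = 36×10³ × 170 = 6120000 N·mm; bending f_b = M/S = 873.2 N/mm.
f_max = √(f_v² + f_b²) = √(124.1² + 873.2²) = 882 N/mm.
φr_n = 0.75 × 0.6 × 430 × (0.707 × 6) = 820.8 N/mm → NOT adequate.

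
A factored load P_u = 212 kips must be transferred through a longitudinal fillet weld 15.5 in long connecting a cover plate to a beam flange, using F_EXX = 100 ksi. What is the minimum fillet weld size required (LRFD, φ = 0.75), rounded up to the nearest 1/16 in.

Total weld length L = 15.5 in.
Required throat t_e = P_u / (φ × 0.6 F_EXX × L) = 212 / (0.75 × 0.6 × 100 × 15.5) = 0.3039 in.
Required leg w = t_e / 0.707 = 0.4299 in → use 7/16 in.

w = 7/16 in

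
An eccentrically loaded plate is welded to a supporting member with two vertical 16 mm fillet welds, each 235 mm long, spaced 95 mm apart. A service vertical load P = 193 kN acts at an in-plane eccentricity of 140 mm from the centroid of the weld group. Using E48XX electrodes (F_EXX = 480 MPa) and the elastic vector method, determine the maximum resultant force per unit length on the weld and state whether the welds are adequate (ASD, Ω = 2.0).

f_max ≈ 1270 N/mm; adequate

Total weld length L_w = 470 mm. Treat welds as unit-width lines.
Polar moment about centroid: J = 2[d³/12 + d(b/2)²] = 2[235³/12 + 235×47.5²] = 3223000 mm³.
Direct shear f_v = P/L_w = 193×10³ / 470 = 410.6 N/mm (vertical).
Torsion M = P·e = 193×10³ × 140 = 27020000 N·mm.
Critical point at (x, y) = (47.5, 117.5) from centroid. f_tx = M·y/J = 984.9 N/mm; f_ty = M·x/J = 398.2 N/mm.
Resultant f_max = √[f_tx² + (f_v + f_ty)²] = √[984.9² + (410.6 + 398.2)²] = 1274 N/mm.
Capacity per unit length: r_n/Ω = (1/2.0) × 0.6 × 480 × (0.707 × 16) = 1629 N/mm.
1274 ≤ 1629 → adequate.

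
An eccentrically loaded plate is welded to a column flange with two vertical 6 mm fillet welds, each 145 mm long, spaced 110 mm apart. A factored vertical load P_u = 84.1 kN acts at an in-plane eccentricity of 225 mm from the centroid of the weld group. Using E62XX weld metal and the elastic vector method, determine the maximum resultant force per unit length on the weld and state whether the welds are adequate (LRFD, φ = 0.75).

E62XX → F_EXX = 620 MPa.
Total weld length L_w = 290 mm. Treat welds as unit-width lines.
Polar moment about centroid: J = 2[d³/12 + d(b/2)²] = 2[145³/12 + 145×55²] = 1385000 mm³.
Direct shear f_v = P/L_w = 84.1×10³ / 290 = 290 N/mm (vertical).
Torsion M = P·e = 84.1×10³ × 225 = 18922000 N·mm.
Critical point at (x, y) = (55, 72.5) from centroid. f_tx = M·y/J = 990.3 N/mm; f_ty = M·x/J = 751.2 N/mm.
Resultant f_max = √[f_tx² + (f_v + f_ty)²] = √[990.3² + (290 + 751.2)²] = 1437 N/mm.
Capacity per unit length: φr_n = 0.75 × 0.6 × 620 × (0.707 × 6) = 1184 N/mm.
1437 > 1184 → NOT adequate.

f_max ≈ 1440 N/mm; NOT adequate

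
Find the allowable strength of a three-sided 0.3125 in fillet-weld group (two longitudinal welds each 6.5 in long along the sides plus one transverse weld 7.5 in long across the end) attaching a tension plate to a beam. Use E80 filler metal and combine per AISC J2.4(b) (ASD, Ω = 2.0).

R_n/Ω ≈ 118 kip

E80XX → F_EXX = 80 ksi.
t_e = 0.707 × 0.3125 = 0.2209 in.
R_nwl = 0.6 × 80 × 0.2209 × 13 = 137.9 kip (longitudinal, 2 welds).
R_nwt = 0.6 × 80 × 0.2209 × 7.5 = 79.54 kip (transverse, base value).
(i) R_nwl + R_nwt = 217.4 kip; (ii) 0.85 R_nwl + 1.5 R_nwt = 236.5 kip.
R_n = max = 236.5 kip [governs: (ii)]; R_n/Ω = 118.2 kip.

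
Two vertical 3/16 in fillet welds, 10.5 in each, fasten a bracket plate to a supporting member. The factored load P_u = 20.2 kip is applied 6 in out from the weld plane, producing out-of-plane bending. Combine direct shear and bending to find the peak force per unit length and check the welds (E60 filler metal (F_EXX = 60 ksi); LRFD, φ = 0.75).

L_w = 2 × 10.5 = 21 in; section modulus (unit throat) S = 2 × L²/6 = 36.75 in².
Direct shear f_v = P/L_w = 20.2/21 = 0.9619 kip/in.
Moment M = P × e = 20.2 × 6 = 121.2 kip·in; bending f_b = M/S = 3.298 kip/in.
f_max = √(f_v² + f_b²) = √(0.9619² + 3.298²) = 3.435 kip/in.
φr_n = 0.75 × 0.6 × 60 × (0.707 × 0.1875) = 3.579 kip/in → adequate.

f_max ≈ 3.44 kip/in; adequate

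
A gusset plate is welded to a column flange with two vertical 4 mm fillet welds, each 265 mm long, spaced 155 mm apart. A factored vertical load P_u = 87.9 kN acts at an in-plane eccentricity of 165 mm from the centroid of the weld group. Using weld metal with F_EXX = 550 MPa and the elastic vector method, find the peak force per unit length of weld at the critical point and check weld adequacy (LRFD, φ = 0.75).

Total weld length L_w = 530 mm. Treat welds as unit-width lines.
Polar moment about centroid: J = 2[d³/12 + d(b/2)²] = 2[265³/12 + 265×77.5²] = 6285000 mm³.
Direct shear f_v = P/L_w = 87.9×10³ / 530 = 165.8 N/mm (vertical).
Torsion M = P·e = 87.9×10³ × 165 = 14504000 N·mm.
Critical point at (x, y) = (77.5, 132.5) from centroid. f_tx = M·y/J = 305.8 N/mm; f_ty = M·x/J = 178.8 N/mm.
Resultant f_max = √[f_tx² + (f_v + f_ty)²] = √[305.8² + (165.8 + 178.8)²] = 460.8 N/mm.
Capacity per unit length: φr_n = 0.75 × 0.6 × 550 × (0.707 × 4) = 699.9 N/mm.
460.8 ≤ 699.9 → adequate.

f_max ≈ 461 N/mm; adequate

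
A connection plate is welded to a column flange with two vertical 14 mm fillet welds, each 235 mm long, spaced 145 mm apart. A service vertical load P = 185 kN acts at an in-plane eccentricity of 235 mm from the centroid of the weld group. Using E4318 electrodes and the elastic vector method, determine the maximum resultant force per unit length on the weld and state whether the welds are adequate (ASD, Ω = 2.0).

f_max ≈ 1540 N/mm; NOT adequate

E43XX → F_EXX = 430 MPa.
Total weld length L_w = 470 mm. Treat welds as unit-width lines.
Polar moment about centroid: J = 2[d³/12 + d(b/2)²] = 2[235³/12 + 235×72.5²] = 4633000 mm³.
Direct shear f_v = P/L_w = 185×10³ / 470 = 393.6 N/mm (vertical).
Torsion M = P·e = 185×10³ × 235 = 43475000 N·mm.
Critical point at (x, y) = (72.5, 117.5) from centroid. f_tx = M·y/J = 1102 N/mm; f_ty = M·x/J = 680.3 N/mm.
Resultant f_max = √[f_tx² + (f_v + f_ty)²] = √[1102² + (393.6 + 680.3)²] = 1539 N/mm.
Capacity per unit length: r_n/Ω = (1/2.0) × 0.6 × 430 × (0.707 × 14) = 1277 N/mm.
1539 > 1277 → NOT adequate.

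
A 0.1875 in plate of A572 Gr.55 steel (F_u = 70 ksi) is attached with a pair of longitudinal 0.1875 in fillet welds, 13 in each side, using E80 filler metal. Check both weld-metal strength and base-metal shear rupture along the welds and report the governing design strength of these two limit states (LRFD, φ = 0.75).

φR_n ≈ 124 kips (weld metal governs)

E80XX → F_EXX = 80 ksi.
t_e = 0.707 × 0.1875 = 0.1326 in; L = 26 in.
Weld metal: φR_n = 0.75 × 0.6 × 80 × 0.1326 × 26 = 124.1 kips.
Base metal (shear rupture): φR_n = 0.75 × 0.6 × 70 × 0.1875 × 26 = 153.6 kips.
Governing: weld metal.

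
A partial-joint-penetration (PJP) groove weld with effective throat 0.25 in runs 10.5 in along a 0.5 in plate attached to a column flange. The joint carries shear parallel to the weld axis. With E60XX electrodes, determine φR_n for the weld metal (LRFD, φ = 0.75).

φR_n ≈ 70.9 kip

E60XX → F_EXX = 60 ksi.
Effective throat (given) t_e = 0.25 in.
A_we = 0.25 × 10.5 = 2.625 in².
F_nw = 0.6 F_EXX = 36 ksi.
φR_n = 0.75 × 36 × 2.625 = 70.88 kip.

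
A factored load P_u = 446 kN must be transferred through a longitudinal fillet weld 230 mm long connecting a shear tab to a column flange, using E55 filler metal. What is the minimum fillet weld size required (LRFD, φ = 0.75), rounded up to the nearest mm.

E55XX → F_EXX = 550 MPa.
Total weld length L = 230 mm.
Required throat t_e = P_u / (φ × 0.6 F_EXX × L) = 446 / (0.75 × 0.6 × 550 × 230 × 10⁻³) = 7.835 mm.
Required leg w = t_e / 0.707 = 11.08 mm → use 12 mm.

w = 12 mm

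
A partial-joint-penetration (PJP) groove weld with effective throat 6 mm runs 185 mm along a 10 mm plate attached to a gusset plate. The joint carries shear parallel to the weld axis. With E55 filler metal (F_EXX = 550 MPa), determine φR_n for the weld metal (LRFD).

Effective throat (given) t_e = 6 mm.
A_we = 6 × 185 = 1110 mm².
F_nw = 0.6 F_EXX = 330 MPa.
φR_n = 0.75 × 330 × 1110 × 10⁻³ = 274.7 kN.

φR_n ≈ 275 kN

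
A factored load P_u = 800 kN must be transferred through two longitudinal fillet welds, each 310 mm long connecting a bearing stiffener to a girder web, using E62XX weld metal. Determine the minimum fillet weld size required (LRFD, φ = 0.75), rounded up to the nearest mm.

w = 7 mm

E62XX → F_EXX = 620 MPa.
Total weld length L = 620 mm.
Required throat t_e = P_u / (φ × 0.6 F_EXX × L) = 800 / (0.75 × 0.6 × 620 × 620 × 10⁻³) = 4.625 mm.
Required leg w = t_e / 0.707 = 6.541 mm → use 7 mm.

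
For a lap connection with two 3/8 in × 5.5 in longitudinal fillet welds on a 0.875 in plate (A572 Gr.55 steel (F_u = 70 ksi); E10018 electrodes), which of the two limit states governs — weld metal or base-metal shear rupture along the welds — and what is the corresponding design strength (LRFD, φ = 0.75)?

E100XX → F_EXX = 100 ksi.
t_e = 0.707 × 0.375 = 0.2651 in; L = 11 in.
Weld metal: φR_n = 0.75 × 0.6 × 100 × 0.2651 × 11 = 131.2 kip.
Base metal (shear rupture): φR_n = 0.75 × 0.6 × 70 × 0.875 × 11 = 303.2 kip.
Governing: weld metal.

φR_n ≈ 131 kip (weld metal governs)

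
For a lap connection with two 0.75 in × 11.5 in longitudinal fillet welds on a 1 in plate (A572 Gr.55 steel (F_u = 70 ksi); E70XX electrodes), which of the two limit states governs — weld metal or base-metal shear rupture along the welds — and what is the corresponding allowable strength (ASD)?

R_n/Ω ≈ 256 kip (weld metal governs)

E70XX → F_EXX = 70 ksi.
t_e = 0.707 × 0.75 = 0.5302 in; L = 23 in.
Weld metal: R_n/Ω = (1/2.0) × 0.6 × 70 × 0.5302 × 23 = 256.1 kip.
Base metal (shear rupture): R_n/Ω = (1/2.0) × 0.6 × 70 × 1 × 23 = 483 kip.
Governing: weld metal.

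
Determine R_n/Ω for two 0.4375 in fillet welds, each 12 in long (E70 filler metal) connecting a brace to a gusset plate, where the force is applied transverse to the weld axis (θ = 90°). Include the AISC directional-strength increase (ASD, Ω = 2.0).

R_n/Ω ≈ 234 kips

E70XX → F_EXX = 70 ksi.
t_e = 0.707 × 0.4375 = 0.3093 in; A_we = 0.3093 × 24 = 7.423 in².
Directional factor: 1.0 + 0.5 sin^1.5(90°) = 1.5.
F_nw = 0.6 × 70 × 1.5 = 63 ksi.
R_n/Ω = (63 × 7.423) / 2.0 = 233.8 kips.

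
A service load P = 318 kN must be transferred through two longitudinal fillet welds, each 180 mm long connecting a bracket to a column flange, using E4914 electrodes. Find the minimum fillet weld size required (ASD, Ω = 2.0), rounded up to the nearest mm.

w = 9 mm

E49XX → F_EXX = 490 MPa.
Total weld length L = 360 mm.
Required throat t_e = P × Ω / (0.6 F_EXX × L) = 318 × 2.0 / (0.6 × 490 × 360 × 10⁻³) = 6.009 mm.
Required leg w = t_e / 0.707 = 8.499 mm → use 9 mm.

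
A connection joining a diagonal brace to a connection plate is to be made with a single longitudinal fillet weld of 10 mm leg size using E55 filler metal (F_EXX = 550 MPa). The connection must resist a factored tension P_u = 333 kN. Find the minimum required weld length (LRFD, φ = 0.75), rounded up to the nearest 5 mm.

Throat t_e = 0.707 × 10 = 7.07 mm.
φr_n = 0.75 × 0.6 × 550 × 7.07 × 10⁻³ = 1.75 kN/mm.
L_req = P_u / φr_n = 333 / 1.75 = 190.3 mm total.
Round up → use L = 195 mm.

L = 195 mm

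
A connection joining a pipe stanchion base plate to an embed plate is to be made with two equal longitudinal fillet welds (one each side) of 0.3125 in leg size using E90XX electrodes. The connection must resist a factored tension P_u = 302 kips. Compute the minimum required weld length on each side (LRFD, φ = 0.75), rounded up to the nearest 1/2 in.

L = 17 in on each side

E90XX → F_EXX = 90 ksi.
Throat t_e = 0.707 × 0.3125 = 0.2209 in.
φr_n = 0.75 × 0.6 × 90 × 0.2209 = 8.948 kips/in.
L_req = P_u / φr_n = 302 / 8.948 = 33.75 in total.
Per side: 33.75 / 2 = 16.88 in.
Round up → use L = 17 in on each side.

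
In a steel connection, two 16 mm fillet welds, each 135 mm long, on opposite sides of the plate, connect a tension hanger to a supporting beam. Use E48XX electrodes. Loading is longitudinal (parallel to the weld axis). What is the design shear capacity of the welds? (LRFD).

E48XX → F_EXX = 480 MPa.
Effective throat t_e = 0.707 × 16 = 11.31 mm.
Total length L = 270 mm; A_we = 11.31 × 270 = 3054 mm².
F_nw = 0.6 F_EXX = 0.6 × 480 = 288 MPa.
φR_n = 0.75 × 288 × 3054 × 10⁻³ = 659.7 kN.

φR_n ≈ 660 kN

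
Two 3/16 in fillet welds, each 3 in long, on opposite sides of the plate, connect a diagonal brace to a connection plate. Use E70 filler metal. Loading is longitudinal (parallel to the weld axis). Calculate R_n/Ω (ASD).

R_n/Ω ≈ 16.7 kips

E70XX → F_EXX = 70 ksi.
Effective throat t_e = 0.707 × 0.1875 = 0.1326 in.
Total length L = 6 in; A_we = 0.1326 × 6 = 0.7954 in².
F_nw = 0.6 F_EXX = 0.6 × 70 = 42 ksi.
R_n = 42 × 0.7954 = 33.41 kips; R_n/Ω = 33.41/2.0 = 16.7 kips.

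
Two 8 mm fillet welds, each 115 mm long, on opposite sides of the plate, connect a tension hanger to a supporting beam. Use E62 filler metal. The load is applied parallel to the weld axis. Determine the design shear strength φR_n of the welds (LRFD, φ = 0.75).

φR_n ≈ 363 kN

E62XX → F_EXX = 620 MPa.
Effective throat t_e = 0.707 × 8 = 5.656 mm.
Total length L = 230 mm; A_we = 5.656 × 230 = 1301 mm².
F_nw = 0.6 F_EXX = 0.6 × 620 = 372 MPa.
φR_n = 0.75 × 372 × 1301 × 10⁻³ = 362.9 kN.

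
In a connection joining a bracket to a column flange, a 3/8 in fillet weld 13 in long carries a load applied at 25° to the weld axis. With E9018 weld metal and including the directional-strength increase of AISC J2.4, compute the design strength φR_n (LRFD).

φR_n ≈ 159 kip

E90XX → F_EXX = 90 ksi.
t_e = 0.707 × 0.375 = 0.2651 in; A_we = 0.2651 × 13 = 3.447 in².
Directional factor: 1.0 + 0.5 sin^1.5(25°) = 1.137.
F_nw = 0.6 × 90 × 1.137 = 61.42 ksi.
φR_n = 0.75 × 61.42 × 3.447 = 158.8 kip.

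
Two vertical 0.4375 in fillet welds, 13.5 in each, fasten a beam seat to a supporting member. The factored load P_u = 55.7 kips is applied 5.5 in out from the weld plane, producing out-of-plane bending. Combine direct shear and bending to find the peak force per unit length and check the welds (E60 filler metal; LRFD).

E60XX → F_EXX = 60 ksi.
L_w = 2 × 13.5 = 27 in; section modulus (unit throat) S = 2 × L²/6 = 60.75 in².
Direct shear f_v = P/L_w = 55.7/27 = 2.063 kip/in.
Moment M = P × e = 55.7 × 5.5 = 306.35 kip·in; bending f_b = M/S = 5.043 kip/in.
f_max = √(f_v² + f_b²) = √(2.063² + 5.043²) = 5.448 kip/in.
φr_n = 0.75 × 0.6 × 60 × (0.707 × 0.4375) = 8.351 kip/in → adequate.

f_max ≈ 5.45 kip/in; adequate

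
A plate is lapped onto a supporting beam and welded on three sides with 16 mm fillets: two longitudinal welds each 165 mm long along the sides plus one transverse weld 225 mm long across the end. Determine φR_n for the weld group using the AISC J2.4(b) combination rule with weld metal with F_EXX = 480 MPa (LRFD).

t_e = 0.707 × 16 = 11.31 mm.
R_nwl = 0.6 × 480 × 11.31 × 330 × 10⁻³ = 1075 kN (longitudinal, 2 welds).
R_nwt = 0.6 × 480 × 11.31 × 225 × 10⁻³ = 733 kN (transverse, base value).
(i) R_nwl + R_nwt = 1808 kN; (ii) 0.85 R_nwl + 1.5 R_nwt = 2013 kN.
R_n = max = 2013 kN [governs: (ii)]; φR_n = 1510 kN.

φR_n ≈ 1510 kN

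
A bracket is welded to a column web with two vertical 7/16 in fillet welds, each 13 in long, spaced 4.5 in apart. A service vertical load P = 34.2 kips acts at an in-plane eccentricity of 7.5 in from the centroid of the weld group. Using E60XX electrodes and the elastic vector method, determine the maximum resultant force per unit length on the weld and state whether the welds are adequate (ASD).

f_max ≈ 4.16 kip/in; adequate

E60XX → F_EXX = 60 ksi.
Total weld length L_w = 26 in. Treat welds as unit-width lines.
Polar moment about centroid: J = 2[d³/12 + d(b/2)²] = 2[13³/12 + 13×2.25²] = 497.8 in³.
Direct shear f_v = P/L_w = 34.2 / 26 = 1.315 kip/in (vertical).
Torsion M = P·e = 34.2 × 7.5 = 256.5 kip·in.
Critical point at (x, y) = (2.25, 6.5) from centroid. f_tx = M·y/J = 3.349 kip/in; f_ty = M·x/J = 1.159 kip/in.
Resultant f_max = √[f_tx² + (f_v + f_ty)²] = √[3.349² + (1.315 + 1.159)²] = 4.164 kip/in.
Capacity per unit length: r_n/Ω = (1/2.0) × 0.6 × 60 × (0.707 × 0.4375) = 5.568 kip/in.
4.164 ≤ 5.568 → adequate.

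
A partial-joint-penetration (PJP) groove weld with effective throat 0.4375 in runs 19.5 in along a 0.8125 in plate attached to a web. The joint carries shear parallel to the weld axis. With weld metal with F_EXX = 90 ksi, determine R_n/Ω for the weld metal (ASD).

Effective throat (given) t_e = 0.4375 in.
A_we = 0.4375 × 19.5 = 8.531 in².
F_nw = 0.6 F_EXX = 54 ksi.
R_n/Ω = (54 × 8.531) / 2.0 = 230.3 kips.

R_n/Ω ≈ 230 kips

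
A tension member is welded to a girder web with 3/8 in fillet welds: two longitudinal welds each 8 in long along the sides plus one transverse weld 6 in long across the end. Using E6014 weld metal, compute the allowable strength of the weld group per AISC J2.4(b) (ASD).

R_n/Ω ≈ 108 kips

E60XX → F_EXX = 60 ksi.
t_e = 0.707 × 0.375 = 0.2651 in.
R_nwl = 0.6 × 60 × 0.2651 × 16 = 152.7 kips (longitudinal, 2 welds).
R_nwt = 0.6 × 60 × 0.2651 × 6 = 57.27 kips (transverse, base value).
(i) R_nwl + R_nwt = 210 kips; (ii) 0.85 R_nwl + 1.5 R_nwt = 215.7 kips.
R_n = max = 215.7 kips [governs: (ii)]; R_n/Ω = 107.9 kips.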